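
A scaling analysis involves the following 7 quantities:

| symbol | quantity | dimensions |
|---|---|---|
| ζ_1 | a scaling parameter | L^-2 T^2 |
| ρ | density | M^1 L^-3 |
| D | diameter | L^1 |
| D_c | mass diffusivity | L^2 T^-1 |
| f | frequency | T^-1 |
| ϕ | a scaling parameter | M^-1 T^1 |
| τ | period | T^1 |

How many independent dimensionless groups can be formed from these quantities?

There are 7 variables and 3 base dimensions (M, L, T).
The dimension matrix has rank 3.
Independent dimensionless groups: 7 − 3 = 4.

4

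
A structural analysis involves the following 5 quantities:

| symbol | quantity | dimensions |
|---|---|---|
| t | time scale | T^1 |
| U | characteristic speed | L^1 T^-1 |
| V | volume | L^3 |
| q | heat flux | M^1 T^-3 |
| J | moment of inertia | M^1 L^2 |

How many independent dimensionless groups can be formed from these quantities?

2

There are 5 variables and 3 base dimensions (M, L, T).
The dimension matrix has rank 3.
Independent dimensionless groups: 5 − 3 = 2.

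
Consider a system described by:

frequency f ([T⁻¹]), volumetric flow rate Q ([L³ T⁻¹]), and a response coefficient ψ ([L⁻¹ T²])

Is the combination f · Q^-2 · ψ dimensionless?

Sum the exponent of each base dimension across the product:
  L: [f]_L − 2·[Q]_L + [ψ]_L = (0) − 2·(3) + (-1) = -7
  T: [f]_T − 2·[Q]_T + [ψ]_T = (-1) − 2·(-1) + (2) = 3
Net dimensions [L⁻⁷ T³] ≠ [1] — not dimensionless.

no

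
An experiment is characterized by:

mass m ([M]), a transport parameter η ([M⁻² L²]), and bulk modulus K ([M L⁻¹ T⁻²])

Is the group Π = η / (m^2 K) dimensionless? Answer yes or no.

Sum the exponent of each base dimension across the product:
  M: −2·[m]_M + [η]_M − [K]_M = −2·(1) + (-2) − (1) = -5
  L: −2·[m]_L + [η]_L − [K]_L = −2·(0) + (2) − (-1) = 3
  T: −2·[m]_T + [η]_T − [K]_T = −2·(0) + (0) − (-2) = 2
Net dimensions [M⁻⁵ L³ T²] ≠ [1] — not dimensionless.

no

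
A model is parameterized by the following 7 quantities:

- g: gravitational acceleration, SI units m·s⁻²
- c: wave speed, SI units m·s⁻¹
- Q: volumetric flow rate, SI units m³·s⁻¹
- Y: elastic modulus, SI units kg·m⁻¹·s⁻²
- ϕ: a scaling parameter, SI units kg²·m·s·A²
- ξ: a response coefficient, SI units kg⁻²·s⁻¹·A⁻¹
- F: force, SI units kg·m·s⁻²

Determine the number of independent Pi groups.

3

There are 7 variables and 4 base dimensions (M, L, T, I).
The dimension matrix has rank 4.
Independent dimensionless groups: 7 − 4 = 3.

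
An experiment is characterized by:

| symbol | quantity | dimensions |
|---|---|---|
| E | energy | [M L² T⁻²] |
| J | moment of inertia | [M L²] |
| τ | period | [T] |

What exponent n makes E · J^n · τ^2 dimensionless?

-1

Balance the M exponent: (1)·n from J, plus (1) + 2·(0) = 1 from the rest, must sum to zero.
n + 1 = 0, so n = -1.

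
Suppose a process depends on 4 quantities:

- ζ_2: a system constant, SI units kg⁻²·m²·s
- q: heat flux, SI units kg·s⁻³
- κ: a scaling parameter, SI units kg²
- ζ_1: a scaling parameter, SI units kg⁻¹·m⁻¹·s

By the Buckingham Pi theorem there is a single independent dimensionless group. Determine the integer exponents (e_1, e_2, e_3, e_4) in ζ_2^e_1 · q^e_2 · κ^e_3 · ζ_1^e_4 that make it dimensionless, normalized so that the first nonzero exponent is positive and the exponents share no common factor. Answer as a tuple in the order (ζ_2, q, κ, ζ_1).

(2, 2, 3, 4)

M: e_1·(-2) + e_2·(1) + e_3·(2) + e_4·(-1) = 0
L: e_1·(2) + e_2·(0) + e_3·(0) + e_4·(-1) = 0
T: e_1·(1) + e_2·(-3) + e_3·(0) + e_4·(1) = 0
Solving this homogeneous linear system for the smallest-integer solution (first nonzero entry positive) gives (2, 2, 3, 4).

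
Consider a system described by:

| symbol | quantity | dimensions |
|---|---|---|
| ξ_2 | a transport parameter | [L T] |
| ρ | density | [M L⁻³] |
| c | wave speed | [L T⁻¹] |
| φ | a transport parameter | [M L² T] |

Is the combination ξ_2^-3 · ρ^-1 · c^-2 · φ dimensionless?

Sum the exponent of each base dimension across the product:
  M: −3·[ξ_2]_M − [ρ]_M − 2·[c]_M + [φ]_M = −3·(0) − (1) − 2·(0) + (1) = 0
  L: −3·[ξ_2]_L − [ρ]_L − 2·[c]_L + [φ]_L = −3·(1) − (-3) − 2·(1) + (2) = 0
  T: −3·[ξ_2]_T − [ρ]_T − 2·[c]_T + [φ]_T = −3·(1) − (0) − 2·(-1) + (1) = 0
All base exponents vanish — dimensionless.

yes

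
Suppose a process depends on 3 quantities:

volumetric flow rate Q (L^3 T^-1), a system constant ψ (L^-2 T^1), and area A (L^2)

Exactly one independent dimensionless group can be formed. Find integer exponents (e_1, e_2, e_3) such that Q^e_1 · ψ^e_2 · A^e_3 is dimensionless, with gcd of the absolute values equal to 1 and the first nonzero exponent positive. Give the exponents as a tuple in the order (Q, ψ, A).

(2, 2, -1)

L: e_1·(3) + e_2·(-2) + e_3·(2) = 0
T: e_1·(-1) + e_2·(1) + e_3·(0) = 0
Solving this homogeneous linear system for the smallest-integer solution (first nonzero entry positive) gives (2, 2, -1).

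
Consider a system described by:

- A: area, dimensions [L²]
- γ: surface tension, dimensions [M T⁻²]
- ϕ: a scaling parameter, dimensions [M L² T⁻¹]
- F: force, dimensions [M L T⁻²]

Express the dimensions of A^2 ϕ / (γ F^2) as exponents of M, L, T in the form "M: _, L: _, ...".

Collect each base-dimension exponent across the product:
  M: 2·(0) − (1) + (1) − 2·(1) = -2
  L: 2·(2) − (0) + (2) − 2·(1) = 4
  T: 2·(0) − (-2) + (-1) − 2·(-2) = 5
So the dimensions are [M⁻² L⁴ T⁵].

M: -2, L: 4, T: 5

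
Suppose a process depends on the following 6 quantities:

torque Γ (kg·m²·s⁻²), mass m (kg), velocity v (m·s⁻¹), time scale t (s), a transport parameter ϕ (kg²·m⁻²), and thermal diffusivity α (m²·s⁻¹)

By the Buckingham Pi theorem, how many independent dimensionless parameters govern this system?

3

There are 6 variables and 3 base dimensions (M, L, T).
The dimension matrix has rank 3.
Independent dimensionless groups: 6 − 3 = 3.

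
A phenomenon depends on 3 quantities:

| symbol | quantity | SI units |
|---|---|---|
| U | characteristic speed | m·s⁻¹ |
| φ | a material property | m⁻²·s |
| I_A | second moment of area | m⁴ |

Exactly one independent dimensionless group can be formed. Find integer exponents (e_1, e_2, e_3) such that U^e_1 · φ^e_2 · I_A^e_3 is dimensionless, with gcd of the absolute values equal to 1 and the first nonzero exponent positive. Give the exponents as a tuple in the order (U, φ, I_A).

(4, 4, 1)

L: e_1·(1) + e_2·(-2) + e_3·(4) = 0
T: e_1·(-1) + e_2·(1) + e_3·(0) = 0
Solving this homogeneous linear system for the smallest-integer solution (first nonzero entry positive) gives (4, 4, 1).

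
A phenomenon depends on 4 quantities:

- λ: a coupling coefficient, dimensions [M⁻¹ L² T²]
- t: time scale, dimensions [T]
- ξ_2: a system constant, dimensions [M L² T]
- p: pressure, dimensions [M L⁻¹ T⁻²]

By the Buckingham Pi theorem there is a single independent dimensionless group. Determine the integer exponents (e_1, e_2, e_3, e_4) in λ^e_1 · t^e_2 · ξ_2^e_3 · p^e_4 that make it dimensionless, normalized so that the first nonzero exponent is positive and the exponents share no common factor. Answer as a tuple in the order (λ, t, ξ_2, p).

M: e_1·(-1) + e_2·(0) + e_3·(1) + e_4·(1) = 0
L: e_1·(2) + e_2·(0) + e_3·(2) + e_4·(-1) = 0
T: e_1·(2) + e_2·(1) + e_3·(1) + e_4·(-2) = 0
Solving this homogeneous linear system for the smallest-integer solution (first nonzero entry positive) gives (3, 3, -1, 4).

(3, 3, -1, 4)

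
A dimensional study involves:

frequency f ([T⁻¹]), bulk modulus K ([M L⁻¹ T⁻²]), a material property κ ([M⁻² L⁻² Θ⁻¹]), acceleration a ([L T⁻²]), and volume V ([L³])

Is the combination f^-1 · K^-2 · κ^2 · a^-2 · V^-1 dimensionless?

Sum the exponent of each base dimension across the product:
  M: −[f]_M − 2·[K]_M + 2·[κ]_M − 2·[a]_M − [V]_M = −(0) − 2·(1) + 2·(-2) − 2·(0) − (0) = -6
  L: −[f]_L − 2·[K]_L + 2·[κ]_L − 2·[a]_L − [V]_L = −(0) − 2·(-1) + 2·(-2) − 2·(1) − (3) = -7
  T: −[f]_T − 2·[K]_T + 2·[κ]_T − 2·[a]_T − [V]_T = −(-1) − 2·(-2) + 2·(0) − 2·(-2) − (0) = 9
  Θ: −[f]_Θ − 2·[K]_Θ + 2·[κ]_Θ − 2·[a]_Θ − [V]_Θ = −(0) − 2·(0) + 2·(-1) − 2·(0) − (0) = -2
Net dimensions [M⁻⁶ L⁻⁷ T⁹ Θ⁻²] ≠ [1] — not dimensionless.

no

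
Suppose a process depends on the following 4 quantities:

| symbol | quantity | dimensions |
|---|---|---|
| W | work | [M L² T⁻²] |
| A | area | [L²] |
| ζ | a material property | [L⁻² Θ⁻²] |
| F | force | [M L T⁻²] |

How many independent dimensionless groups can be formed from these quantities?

There are 4 variables and 4 base dimensions (M, L, T, Θ).
The dimension matrix has rank 3 (less than 4: the dimension vectors are linearly dependent).
Independent dimensionless groups: 4 − 3 = 1.

1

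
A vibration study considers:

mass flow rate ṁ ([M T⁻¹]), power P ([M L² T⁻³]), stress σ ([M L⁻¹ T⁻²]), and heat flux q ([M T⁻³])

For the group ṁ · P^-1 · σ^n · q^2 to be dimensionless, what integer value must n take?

-2

Balance the M exponent: (1)·n from σ, plus (1) − (1) + 2·(1) = 2 from the rest, must sum to zero.
n + 2 = 0, so n = -2.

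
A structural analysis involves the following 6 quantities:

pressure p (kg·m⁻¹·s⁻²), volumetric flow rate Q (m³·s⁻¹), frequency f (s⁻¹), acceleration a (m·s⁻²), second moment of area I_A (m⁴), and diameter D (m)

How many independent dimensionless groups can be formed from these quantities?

There are 6 variables and 3 base dimensions (M, L, T).
The dimension matrix has rank 3.
Independent dimensionless groups: 6 − 3 = 3.

3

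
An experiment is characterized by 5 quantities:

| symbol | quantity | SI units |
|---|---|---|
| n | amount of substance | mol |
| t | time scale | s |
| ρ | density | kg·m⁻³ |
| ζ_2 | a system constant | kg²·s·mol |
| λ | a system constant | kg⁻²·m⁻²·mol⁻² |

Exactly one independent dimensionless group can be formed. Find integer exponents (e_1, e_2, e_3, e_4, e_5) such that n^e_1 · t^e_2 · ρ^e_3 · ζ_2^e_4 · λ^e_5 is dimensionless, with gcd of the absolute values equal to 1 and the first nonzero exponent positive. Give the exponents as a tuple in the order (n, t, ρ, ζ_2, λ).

(2, -4, -2, 4, 3)

M: e_1·(0) + e_2·(0) + e_3·(1) + e_4·(2) + e_5·(-2) = 0
L: e_1·(0) + e_2·(0) + e_3·(-3) + e_4·(0) + e_5·(-2) = 0
T: e_1·(0) + e_2·(1) + e_3·(0) + e_4·(1) + e_5·(0) = 0
N: e_1·(1) + e_2·(0) + e_3·(0) + e_4·(1) + e_5·(-2) = 0
Solving this homogeneous linear system for the smallest-integer solution (first nonzero entry positive) gives (2, -4, -2, 4, 3).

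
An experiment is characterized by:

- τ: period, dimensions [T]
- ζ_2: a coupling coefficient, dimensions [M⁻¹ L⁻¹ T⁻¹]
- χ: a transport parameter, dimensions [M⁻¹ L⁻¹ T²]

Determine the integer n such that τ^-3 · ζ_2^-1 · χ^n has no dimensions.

Balance the M exponent: (-1)·n from χ, plus −3·(0) − (-1) = 1 from the rest, must sum to zero.
−n + 1 = 0, so n = 1.

1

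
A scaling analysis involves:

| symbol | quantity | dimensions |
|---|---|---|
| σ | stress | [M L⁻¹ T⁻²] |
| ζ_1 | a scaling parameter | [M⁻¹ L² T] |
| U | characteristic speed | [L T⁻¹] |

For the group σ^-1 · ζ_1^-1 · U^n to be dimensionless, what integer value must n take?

Balance the L exponent: (1)·n from U, plus −(-1) − (2) = -1 from the rest, must sum to zero.
n − 1 = 0, so n = 1.

1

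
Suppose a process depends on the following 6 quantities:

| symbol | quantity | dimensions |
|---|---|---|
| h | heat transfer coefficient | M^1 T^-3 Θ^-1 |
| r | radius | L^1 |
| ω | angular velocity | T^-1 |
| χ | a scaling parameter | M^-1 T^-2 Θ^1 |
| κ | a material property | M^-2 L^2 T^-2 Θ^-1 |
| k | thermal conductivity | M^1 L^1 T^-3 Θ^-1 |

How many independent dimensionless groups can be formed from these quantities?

There are 6 variables and 4 base dimensions (M, L, T, Θ).
The dimension matrix has rank 4.
Independent dimensionless groups: 6 − 4 = 2.

2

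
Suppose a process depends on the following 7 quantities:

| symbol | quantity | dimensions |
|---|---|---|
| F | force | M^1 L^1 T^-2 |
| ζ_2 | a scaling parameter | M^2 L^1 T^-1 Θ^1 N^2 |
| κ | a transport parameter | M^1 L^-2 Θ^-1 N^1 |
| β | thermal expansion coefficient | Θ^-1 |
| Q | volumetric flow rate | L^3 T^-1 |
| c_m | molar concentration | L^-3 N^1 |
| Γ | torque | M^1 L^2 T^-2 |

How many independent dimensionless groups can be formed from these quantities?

2

There are 7 variables and 5 base dimensions (M, L, T, Θ, N).
The dimension matrix has rank 5.
Independent dimensionless groups: 7 − 5 = 2.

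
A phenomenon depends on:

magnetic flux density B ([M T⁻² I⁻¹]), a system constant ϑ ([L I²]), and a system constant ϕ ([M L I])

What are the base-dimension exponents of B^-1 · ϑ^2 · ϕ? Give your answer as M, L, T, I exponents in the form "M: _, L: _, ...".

M: 0, L: 3, T: 2, I: 6

Collect each base-dimension exponent across the product:
  M: −(1) + 2·(0) + (1) = 0
  L: −(0) + 2·(1) + (1) = 3
  T: −(-2) + 2·(0) + (0) = 2
  I: −(-1) + 2·(2) + (1) = 6
So the dimensions are [L³ T² I⁶].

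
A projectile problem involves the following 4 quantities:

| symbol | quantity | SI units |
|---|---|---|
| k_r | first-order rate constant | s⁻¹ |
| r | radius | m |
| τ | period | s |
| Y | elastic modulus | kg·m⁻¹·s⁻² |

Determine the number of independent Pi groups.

There are 4 variables and 3 base dimensions (M, L, T).
The dimension matrix has rank 3.
Independent dimensionless groups: 4 − 3 = 1.

1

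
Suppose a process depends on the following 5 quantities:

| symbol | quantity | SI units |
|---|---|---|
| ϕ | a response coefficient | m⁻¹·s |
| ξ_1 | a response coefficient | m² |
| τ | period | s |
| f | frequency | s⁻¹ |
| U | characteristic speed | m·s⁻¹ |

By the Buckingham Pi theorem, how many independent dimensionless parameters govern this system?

There are 5 variables and 2 base dimensions (L, T).
The dimension matrix has rank 2.
Independent dimensionless groups: 5 − 2 = 3.

3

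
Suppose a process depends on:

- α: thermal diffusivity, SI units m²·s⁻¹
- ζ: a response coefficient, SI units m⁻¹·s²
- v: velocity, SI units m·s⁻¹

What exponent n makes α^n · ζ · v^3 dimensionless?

Balance the L exponent: (2)·n from α, plus (-1) + 3·(1) = 2 from the rest, must sum to zero.
2n + 2 = 0, so n = -1.

-1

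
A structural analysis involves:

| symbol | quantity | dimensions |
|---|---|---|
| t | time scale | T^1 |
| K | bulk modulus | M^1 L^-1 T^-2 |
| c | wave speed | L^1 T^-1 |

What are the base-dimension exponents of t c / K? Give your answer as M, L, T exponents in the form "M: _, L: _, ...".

Collect each base-dimension exponent across the product:
  M: (0) − (1) + (0) = -1
  L: (0) − (-1) + (1) = 2
  T: (1) − (-2) + (-1) = 2
So the dimensions are [M⁻¹ L² T²].

M: -1, L: 2, T: 2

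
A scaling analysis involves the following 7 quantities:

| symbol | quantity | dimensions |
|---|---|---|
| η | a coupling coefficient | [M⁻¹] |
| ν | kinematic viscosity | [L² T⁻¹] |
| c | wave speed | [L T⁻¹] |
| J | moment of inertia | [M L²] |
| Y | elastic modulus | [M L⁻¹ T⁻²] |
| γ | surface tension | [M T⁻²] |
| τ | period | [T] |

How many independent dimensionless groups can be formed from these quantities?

4

There are 7 variables and 3 base dimensions (M, L, T).
The dimension matrix has rank 3.
Independent dimensionless groups: 7 − 3 = 4.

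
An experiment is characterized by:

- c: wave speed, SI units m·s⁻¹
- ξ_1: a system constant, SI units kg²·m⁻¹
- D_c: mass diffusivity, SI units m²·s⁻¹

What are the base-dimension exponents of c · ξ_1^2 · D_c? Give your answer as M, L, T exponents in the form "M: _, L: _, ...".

Collect each base-dimension exponent across the product:
  M: (0) + 2·(2) + (0) = 4
  L: (1) + 2·(-1) + (2) = 1
  T: (-1) + 2·(0) + (-1) = -2
So the dimensions are [M⁴ L T⁻²].

M: 4, L: 1, T: -2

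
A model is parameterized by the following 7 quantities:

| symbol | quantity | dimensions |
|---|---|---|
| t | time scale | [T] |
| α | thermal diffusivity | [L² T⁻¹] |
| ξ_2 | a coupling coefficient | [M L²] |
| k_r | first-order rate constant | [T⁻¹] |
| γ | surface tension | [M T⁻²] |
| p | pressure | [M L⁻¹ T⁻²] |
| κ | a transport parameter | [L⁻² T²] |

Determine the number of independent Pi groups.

4

There are 7 variables and 3 base dimensions (M, L, T).
The dimension matrix has rank 3.
Independent dimensionless groups: 7 − 3 = 4.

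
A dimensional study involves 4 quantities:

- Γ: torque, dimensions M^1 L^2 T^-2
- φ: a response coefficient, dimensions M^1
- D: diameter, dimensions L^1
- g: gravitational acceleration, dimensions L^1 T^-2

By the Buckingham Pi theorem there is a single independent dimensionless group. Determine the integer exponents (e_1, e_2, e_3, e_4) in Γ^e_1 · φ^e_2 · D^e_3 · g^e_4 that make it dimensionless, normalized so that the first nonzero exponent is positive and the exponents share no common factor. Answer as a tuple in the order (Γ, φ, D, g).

(1, -1, -1, -1)

M: e_1·(1) + e_2·(1) + e_3·(0) + e_4·(0) = 0
L: e_1·(2) + e_2·(0) + e_3·(1) + e_4·(1) = 0
T: e_1·(-2) + e_2·(0) + e_3·(0) + e_4·(-2) = 0
Solving this homogeneous linear system for the smallest-integer solution (first nonzero entry positive) gives (1, -1, -1, -1).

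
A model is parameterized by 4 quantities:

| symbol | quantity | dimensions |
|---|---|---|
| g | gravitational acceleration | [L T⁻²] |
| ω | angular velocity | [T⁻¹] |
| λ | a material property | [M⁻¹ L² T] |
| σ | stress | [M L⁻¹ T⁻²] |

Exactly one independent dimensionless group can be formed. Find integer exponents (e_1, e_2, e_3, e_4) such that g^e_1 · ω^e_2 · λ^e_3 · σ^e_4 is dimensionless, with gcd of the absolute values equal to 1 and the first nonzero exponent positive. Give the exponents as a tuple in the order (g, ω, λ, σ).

M: e_1·(0) + e_2·(0) + e_3·(-1) + e_4·(1) = 0
L: e_1·(1) + e_2·(0) + e_3·(2) + e_4·(-1) = 0
T: e_1·(-2) + e_2·(-1) + e_3·(1) + e_4·(-2) = 0
Solving this homogeneous linear system for the smallest-integer solution (first nonzero entry positive) gives (1, -1, -1, -1).

(1, -1, -1, -1)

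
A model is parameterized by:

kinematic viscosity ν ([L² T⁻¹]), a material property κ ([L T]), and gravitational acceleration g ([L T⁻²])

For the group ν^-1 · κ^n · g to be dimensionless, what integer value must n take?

1

Balance the L exponent: (1)·n from κ, plus −(2) + (1) = -1 from the rest, must sum to zero.
n − 1 = 0, so n = 1.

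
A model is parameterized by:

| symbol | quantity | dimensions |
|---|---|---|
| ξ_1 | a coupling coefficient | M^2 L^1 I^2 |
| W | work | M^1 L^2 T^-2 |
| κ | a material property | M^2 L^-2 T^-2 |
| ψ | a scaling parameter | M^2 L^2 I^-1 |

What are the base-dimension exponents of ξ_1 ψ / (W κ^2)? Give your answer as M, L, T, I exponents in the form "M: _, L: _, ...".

M: -1, L: 5, T: 6, I: 1

Collect each base-dimension exponent across the product:
  M: (2) − (1) − 2·(2) + (2) = -1
  L: (1) − (2) − 2·(-2) + (2) = 5
  T: (0) − (-2) − 2·(-2) + (0) = 6
  I: (2) − (0) − 2·(0) + (-1) = 1
So the dimensions are [M⁻¹ L⁵ T⁶ I].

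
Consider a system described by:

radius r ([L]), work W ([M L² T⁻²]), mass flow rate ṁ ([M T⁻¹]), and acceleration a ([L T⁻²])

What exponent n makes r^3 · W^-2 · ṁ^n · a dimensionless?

Balance the M exponent: (1)·n from ṁ, plus 3·(0) − 2·(1) + (0) = -2 from the rest, must sum to zero.
n − 2 = 0, so n = 2.

2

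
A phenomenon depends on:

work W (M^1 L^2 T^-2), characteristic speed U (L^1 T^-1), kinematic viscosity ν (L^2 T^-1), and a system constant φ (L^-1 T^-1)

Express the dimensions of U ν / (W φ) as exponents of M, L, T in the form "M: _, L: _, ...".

M: -1, L: 2, T: 1

Collect each base-dimension exponent across the product:
  M: −(1) + (0) + (0) − (0) = -1
  L: −(2) + (1) + (2) − (-1) = 2
  T: −(-2) + (-1) + (-1) − (-1) = 1
So the dimensions are [M⁻¹ L² T].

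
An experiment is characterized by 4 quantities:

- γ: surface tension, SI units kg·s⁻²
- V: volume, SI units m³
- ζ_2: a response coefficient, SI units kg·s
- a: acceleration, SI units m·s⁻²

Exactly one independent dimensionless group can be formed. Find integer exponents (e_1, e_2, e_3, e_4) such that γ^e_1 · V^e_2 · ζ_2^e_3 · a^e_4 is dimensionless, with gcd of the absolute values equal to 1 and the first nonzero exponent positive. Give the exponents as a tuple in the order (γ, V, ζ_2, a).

(2, 1, -2, -3)

M: e_1·(1) + e_2·(0) + e_3·(1) + e_4·(0) = 0
L: e_1·(0) + e_2·(3) + e_3·(0) + e_4·(1) = 0
T: e_1·(-2) + e_2·(0) + e_3·(1) + e_4·(-2) = 0
Solving this homogeneous linear system for the smallest-integer solution (first nonzero entry positive) gives (2, 1, -2, -3).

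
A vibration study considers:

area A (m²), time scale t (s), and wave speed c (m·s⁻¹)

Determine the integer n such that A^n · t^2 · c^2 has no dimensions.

Balance the L exponent: (2)·n from A, plus 2·(0) + 2·(1) = 2 from the rest, must sum to zero.
2n + 2 = 0, so n = -1.

-1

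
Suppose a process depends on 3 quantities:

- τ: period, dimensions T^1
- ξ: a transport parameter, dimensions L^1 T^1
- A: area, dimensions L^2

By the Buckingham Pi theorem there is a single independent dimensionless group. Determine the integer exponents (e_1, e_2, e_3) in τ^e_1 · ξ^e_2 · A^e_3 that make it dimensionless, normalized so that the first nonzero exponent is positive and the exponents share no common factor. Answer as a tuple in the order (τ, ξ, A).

(2, -2, 1)

L: e_1·(0) + e_2·(1) + e_3·(2) = 0
T: e_1·(1) + e_2·(1) + e_3·(0) = 0
Solving this homogeneous linear system for the smallest-integer solution (first nonzero entry positive) gives (2, -2, 1).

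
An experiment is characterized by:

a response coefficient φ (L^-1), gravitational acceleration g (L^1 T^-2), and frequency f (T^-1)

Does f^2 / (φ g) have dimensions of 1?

yes

Sum the exponent of each base dimension across the product:
  L: −[φ]_L − [g]_L + 2·[f]_L = −(-1) − (1) + 2·(0) = 0
  T: −[φ]_T − [g]_T + 2·[f]_T = −(0) − (-2) + 2·(-1) = 0
All base exponents vanish — dimensionless.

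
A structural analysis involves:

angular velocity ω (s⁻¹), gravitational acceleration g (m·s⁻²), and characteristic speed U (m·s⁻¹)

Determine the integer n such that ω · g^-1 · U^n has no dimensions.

Balance the L exponent: (1)·n from U, plus (0) − (1) = -1 from the rest, must sum to zero.
n − 1 = 0, so n = 1.

1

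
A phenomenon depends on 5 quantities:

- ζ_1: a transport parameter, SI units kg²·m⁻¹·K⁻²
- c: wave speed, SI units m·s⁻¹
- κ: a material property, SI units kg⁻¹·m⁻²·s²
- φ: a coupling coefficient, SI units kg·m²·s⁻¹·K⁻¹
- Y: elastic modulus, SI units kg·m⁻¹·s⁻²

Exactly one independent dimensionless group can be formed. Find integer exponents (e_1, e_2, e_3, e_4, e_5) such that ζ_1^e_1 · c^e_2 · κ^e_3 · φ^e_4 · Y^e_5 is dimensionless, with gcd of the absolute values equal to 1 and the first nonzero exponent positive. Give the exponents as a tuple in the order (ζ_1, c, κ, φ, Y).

(1, 2, -1, -2, -1)

M: e_1·(2) + e_2·(0) + e_3·(-1) + e_4·(1) + e_5·(1) = 0
L: e_1·(-1) + e_2·(1) + e_3·(-2) + e_4·(2) + e_5·(-1) = 0
T: e_1·(0) + e_2·(-1) + e_3·(2) + e_4·(-1) + e_5·(-2) = 0
Θ: e_1·(-2) + e_2·(0) + e_3·(0) + e_4·(-1) + e_5·(0) = 0
Solving this homogeneous linear system for the smallest-integer solution (first nonzero entry positive) gives (1, 2, -1, -2, -1).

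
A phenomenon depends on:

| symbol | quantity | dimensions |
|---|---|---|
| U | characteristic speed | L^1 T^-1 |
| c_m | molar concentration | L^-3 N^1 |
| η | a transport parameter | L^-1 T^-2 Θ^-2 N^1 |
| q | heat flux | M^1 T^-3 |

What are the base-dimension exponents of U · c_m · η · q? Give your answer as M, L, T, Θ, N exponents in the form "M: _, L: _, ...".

Collect each base-dimension exponent across the product:
  M: (0) + (0) + (0) + (1) = 1
  L: (1) + (-3) + (-1) + (0) = -3
  T: (-1) + (0) + (-2) + (-3) = -6
  Θ: (0) + (0) + (-2) + (0) = -2
  N: (0) + (1) + (1) + (0) = 2
So the dimensions are [M L⁻³ T⁻⁶ Θ⁻² N²].

M: 1, L: -3, T: -6, Θ: -2, N: 2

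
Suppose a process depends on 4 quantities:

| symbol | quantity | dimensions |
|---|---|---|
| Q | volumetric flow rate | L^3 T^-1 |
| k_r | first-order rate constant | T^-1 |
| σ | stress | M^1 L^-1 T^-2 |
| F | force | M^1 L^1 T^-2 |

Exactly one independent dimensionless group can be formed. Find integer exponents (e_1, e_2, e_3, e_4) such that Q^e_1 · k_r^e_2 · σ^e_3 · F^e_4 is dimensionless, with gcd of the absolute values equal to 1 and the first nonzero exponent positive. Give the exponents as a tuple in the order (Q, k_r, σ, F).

(2, -2, 3, -3)

M: e_1·(0) + e_2·(0) + e_3·(1) + e_4·(1) = 0
L: e_1·(3) + e_2·(0) + e_3·(-1) + e_4·(1) = 0
T: e_1·(-1) + e_2·(-1) + e_3·(-2) + e_4·(-2) = 0
Solving this homogeneous linear system for the smallest-integer solution (first nonzero entry positive) gives (2, -2, 3, -3).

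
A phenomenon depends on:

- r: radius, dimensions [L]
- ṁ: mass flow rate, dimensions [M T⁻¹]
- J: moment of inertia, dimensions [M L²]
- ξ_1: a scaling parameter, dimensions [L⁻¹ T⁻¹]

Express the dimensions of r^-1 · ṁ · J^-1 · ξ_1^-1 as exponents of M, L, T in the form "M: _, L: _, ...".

M: 0, L: -2, T: 0

Collect each base-dimension exponent across the product:
  M: −(0) + (1) − (1) − (0) = 0
  L: −(1) + (0) − (2) − (-1) = -2
  T: −(0) + (-1) − (0) − (-1) = 0
So the dimensions are [L⁻²].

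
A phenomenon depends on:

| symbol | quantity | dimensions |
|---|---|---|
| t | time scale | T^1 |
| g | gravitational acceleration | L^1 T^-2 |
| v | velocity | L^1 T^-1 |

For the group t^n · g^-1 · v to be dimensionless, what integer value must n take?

-1

Balance the T exponent: (1)·n from t, plus −(-2) + (-1) = 1 from the rest, must sum to zero.
n + 1 = 0, so n = -1.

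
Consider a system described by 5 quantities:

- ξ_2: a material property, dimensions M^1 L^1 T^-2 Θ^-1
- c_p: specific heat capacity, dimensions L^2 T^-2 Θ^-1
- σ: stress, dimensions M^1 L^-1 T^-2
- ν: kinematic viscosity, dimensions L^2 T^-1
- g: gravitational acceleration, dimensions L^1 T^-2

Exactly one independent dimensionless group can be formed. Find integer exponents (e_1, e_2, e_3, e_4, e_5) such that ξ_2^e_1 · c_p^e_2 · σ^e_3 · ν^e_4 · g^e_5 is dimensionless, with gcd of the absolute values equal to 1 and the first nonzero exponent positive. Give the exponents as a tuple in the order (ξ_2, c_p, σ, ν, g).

(3, -3, -3, -2, 4)

M: e_1·(1) + e_2·(0) + e_3·(1) + e_4·(0) + e_5·(0) = 0
L: e_1·(1) + e_2·(2) + e_3·(-1) + e_4·(2) + e_5·(1) = 0
T: e_1·(-2) + e_2·(-2) + e_3·(-2) + e_4·(-1) + e_5·(-2) = 0
Θ: e_1·(-1) + e_2·(-1) + e_3·(0) + e_4·(0) + e_5·(0) = 0
Solving this homogeneous linear system for the smallest-integer solution (first nonzero entry positive) gives (3, -3, -3, -2, 4).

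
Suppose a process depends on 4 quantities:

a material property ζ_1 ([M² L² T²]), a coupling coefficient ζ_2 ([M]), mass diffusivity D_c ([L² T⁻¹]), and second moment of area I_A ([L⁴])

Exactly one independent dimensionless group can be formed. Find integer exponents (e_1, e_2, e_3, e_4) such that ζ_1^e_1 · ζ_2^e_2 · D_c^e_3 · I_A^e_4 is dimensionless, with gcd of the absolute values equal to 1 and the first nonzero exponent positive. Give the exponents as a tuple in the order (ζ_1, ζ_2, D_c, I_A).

(2, -4, 4, -3)

M: e_1·(2) + e_2·(1) + e_3·(0) + e_4·(0) = 0
L: e_1·(2) + e_2·(0) + e_3·(2) + e_4·(4) = 0
T: e_1·(2) + e_2·(0) + e_3·(-1) + e_4·(0) = 0
Solving this homogeneous linear system for the smallest-integer solution (first nonzero entry positive) gives (2, -4, 4, -3).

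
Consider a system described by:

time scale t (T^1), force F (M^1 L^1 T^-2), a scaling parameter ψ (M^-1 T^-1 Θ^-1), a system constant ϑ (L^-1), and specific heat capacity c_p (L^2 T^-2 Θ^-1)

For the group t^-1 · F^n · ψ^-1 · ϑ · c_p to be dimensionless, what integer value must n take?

Balance the M exponent: (1)·n from F, plus −(0) − (-1) + (0) + (0) = 1 from the rest, must sum to zero.
n + 1 = 0, so n = -1.

-1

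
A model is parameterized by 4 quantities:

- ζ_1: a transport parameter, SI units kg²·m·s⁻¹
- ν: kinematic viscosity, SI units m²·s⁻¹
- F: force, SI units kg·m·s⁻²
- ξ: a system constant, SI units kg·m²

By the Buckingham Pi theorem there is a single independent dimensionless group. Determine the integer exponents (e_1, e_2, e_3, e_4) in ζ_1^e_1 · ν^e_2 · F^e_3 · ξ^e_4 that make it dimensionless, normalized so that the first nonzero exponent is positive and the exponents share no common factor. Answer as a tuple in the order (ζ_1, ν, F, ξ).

M: e_1·(2) + e_2·(0) + e_3·(1) + e_4·(1) = 0
L: e_1·(1) + e_2·(2) + e_3·(1) + e_4·(2) = 0
T: e_1·(-1) + e_2·(-1) + e_3·(-2) + e_4·(0) = 0
Solving this homogeneous linear system for the smallest-integer solution (first nonzero entry positive) gives (1, 1, -1, -1).

(1, 1, -1, -1)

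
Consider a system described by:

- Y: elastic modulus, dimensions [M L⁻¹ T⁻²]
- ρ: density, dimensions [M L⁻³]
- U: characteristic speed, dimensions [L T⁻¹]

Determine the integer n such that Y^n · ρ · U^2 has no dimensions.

-1

Balance the M exponent: (1)·n from Y, plus (1) + 2·(0) = 1 from the rest, must sum to zero.
n + 1 = 0, so n = -1.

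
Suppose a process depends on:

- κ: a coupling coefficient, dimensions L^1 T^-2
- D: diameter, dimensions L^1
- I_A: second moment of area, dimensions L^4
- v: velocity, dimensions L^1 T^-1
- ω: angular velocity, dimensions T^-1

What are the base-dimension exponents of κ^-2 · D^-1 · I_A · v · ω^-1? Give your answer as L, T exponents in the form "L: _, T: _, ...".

Collect each base-dimension exponent across the product:
  L: −2·(1) − (1) + (4) + (1) − (0) = 2
  T: −2·(-2) − (0) + (0) + (-1) − (-1) = 4
So the dimensions are [L² T⁴].

L: 2, T: 4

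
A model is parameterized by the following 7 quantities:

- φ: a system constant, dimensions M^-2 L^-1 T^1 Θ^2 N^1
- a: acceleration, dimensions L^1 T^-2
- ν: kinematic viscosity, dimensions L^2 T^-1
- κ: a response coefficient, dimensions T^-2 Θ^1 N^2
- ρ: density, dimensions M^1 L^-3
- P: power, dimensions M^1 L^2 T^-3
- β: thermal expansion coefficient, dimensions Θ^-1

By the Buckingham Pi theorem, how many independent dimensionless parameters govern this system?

There are 7 variables and 5 base dimensions (M, L, T, Θ, N).
The dimension matrix has rank 5.
Independent dimensionless groups: 7 − 5 = 2.

2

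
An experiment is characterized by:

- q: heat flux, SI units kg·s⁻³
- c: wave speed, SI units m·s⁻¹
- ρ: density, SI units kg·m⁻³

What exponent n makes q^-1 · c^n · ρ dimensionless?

3

Balance the L exponent: (1)·n from c, plus −(0) + (-3) = -3 from the rest, must sum to zero.
n − 3 = 0, so n = 3.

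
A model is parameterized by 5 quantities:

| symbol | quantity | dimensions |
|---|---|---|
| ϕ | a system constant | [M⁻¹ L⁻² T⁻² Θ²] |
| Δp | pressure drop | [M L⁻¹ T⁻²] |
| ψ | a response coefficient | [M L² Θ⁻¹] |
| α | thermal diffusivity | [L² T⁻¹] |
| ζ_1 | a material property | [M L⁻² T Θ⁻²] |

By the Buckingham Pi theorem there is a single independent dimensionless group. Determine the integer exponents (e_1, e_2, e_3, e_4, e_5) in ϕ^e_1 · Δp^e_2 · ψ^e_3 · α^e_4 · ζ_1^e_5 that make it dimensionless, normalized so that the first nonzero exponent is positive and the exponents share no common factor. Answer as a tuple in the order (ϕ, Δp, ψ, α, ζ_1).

M: e_1·(-1) + e_2·(1) + e_3·(1) + e_4·(0) + e_5·(1) = 0
L: e_1·(-2) + e_2·(-1) + e_3·(2) + e_4·(2) + e_5·(-2) = 0
T: e_1·(-2) + e_2·(-2) + e_3·(0) + e_4·(-1) + e_5·(1) = 0
Θ: e_1·(2) + e_2·(0) + e_3·(-1) + e_4·(0) + e_5·(-2) = 0
Solving this homogeneous linear system for the smallest-integer solution (first nonzero entry positive) gives (3, -2, 4, -1, 1).

(3, -2, 4, -1, 1)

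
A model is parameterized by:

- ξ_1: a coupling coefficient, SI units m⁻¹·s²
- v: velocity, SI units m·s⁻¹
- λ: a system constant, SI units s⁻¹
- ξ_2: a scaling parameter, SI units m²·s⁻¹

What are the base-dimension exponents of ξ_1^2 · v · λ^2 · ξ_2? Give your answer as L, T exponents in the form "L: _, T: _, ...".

L: 1, T: 0

Collect each base-dimension exponent across the product:
  L: 2·(-1) + (1) + 2·(0) + (2) = 1
  T: 2·(2) + (-1) + 2·(-1) + (-1) = 0
So the dimensions are [L].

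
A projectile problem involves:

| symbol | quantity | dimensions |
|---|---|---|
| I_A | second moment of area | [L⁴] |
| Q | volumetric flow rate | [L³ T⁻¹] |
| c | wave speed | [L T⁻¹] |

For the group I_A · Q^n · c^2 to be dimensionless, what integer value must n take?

-2

Balance the L exponent: (3)·n from Q, plus (4) + 2·(1) = 6 from the rest, must sum to zero.
3n + 6 = 0, so n = -2.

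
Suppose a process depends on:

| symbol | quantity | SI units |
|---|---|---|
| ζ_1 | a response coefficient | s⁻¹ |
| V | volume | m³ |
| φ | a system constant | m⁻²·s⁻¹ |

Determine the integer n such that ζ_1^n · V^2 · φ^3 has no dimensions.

-3

Balance the T exponent: (-1)·n from ζ_1, plus 2·(0) + 3·(-1) = -3 from the rest, must sum to zero.
−n − 3 = 0, so n = -3.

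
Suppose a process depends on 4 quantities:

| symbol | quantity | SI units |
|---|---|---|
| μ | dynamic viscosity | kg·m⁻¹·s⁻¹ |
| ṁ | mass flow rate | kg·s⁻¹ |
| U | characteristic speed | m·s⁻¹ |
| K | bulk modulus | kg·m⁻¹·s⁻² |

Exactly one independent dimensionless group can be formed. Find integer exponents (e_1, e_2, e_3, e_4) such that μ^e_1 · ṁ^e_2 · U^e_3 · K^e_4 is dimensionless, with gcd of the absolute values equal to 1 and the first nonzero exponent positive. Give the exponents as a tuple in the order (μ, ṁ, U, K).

(2, -1, 1, -1)

M: e_1·(1) + e_2·(1) + e_3·(0) + e_4·(1) = 0
L: e_1·(-1) + e_2·(0) + e_3·(1) + e_4·(-1) = 0
T: e_1·(-1) + e_2·(-1) + e_3·(-1) + e_4·(-2) = 0
Solving this homogeneous linear system for the smallest-integer solution (first nonzero entry positive) gives (2, -1, 1, -1).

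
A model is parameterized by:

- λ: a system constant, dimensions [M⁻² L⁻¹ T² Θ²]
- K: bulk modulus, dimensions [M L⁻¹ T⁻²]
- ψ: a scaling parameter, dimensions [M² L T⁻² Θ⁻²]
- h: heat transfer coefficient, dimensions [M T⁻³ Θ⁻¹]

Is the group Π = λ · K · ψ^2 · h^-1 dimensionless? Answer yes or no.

Sum the exponent of each base dimension across the product:
  M: [λ]_M + [K]_M + 2·[ψ]_M − [h]_M = (-2) + (1) + 2·(2) − (1) = 2
  L: [λ]_L + [K]_L + 2·[ψ]_L − [h]_L = (-1) + (-1) + 2·(1) − (0) = 0
  T: [λ]_T + [K]_T + 2·[ψ]_T − [h]_T = (2) + (-2) + 2·(-2) − (-3) = -1
  Θ: [λ]_Θ + [K]_Θ + 2·[ψ]_Θ − [h]_Θ = (2) + (0) + 2·(-2) − (-1) = -1
Net dimensions [M² T⁻¹ Θ⁻¹] ≠ [1] — not dimensionless.

no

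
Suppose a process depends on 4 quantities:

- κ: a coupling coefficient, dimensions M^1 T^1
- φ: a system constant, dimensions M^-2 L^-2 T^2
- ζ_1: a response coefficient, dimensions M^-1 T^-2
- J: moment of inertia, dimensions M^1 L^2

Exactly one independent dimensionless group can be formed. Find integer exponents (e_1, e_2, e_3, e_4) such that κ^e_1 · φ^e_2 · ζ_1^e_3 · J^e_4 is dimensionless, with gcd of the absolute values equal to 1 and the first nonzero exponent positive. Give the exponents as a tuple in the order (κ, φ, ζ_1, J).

M: e_1·(1) + e_2·(-2) + e_3·(-1) + e_4·(1) = 0
L: e_1·(0) + e_2·(-2) + e_3·(0) + e_4·(2) = 0
T: e_1·(1) + e_2·(2) + e_3·(-2) + e_4·(0) = 0
Solving this homogeneous linear system for the smallest-integer solution (first nonzero entry positive) gives (4, 1, 3, 1).

(4, 1, 3, 1)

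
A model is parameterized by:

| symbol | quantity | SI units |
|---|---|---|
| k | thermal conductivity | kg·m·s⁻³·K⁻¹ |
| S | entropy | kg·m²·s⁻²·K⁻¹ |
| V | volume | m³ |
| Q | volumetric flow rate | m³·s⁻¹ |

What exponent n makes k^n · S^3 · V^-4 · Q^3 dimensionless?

Balance the M exponent: (1)·n from k, plus 3·(1) − 4·(0) + 3·(0) = 3 from the rest, must sum to zero.
n + 3 = 0, so n = -3.

-3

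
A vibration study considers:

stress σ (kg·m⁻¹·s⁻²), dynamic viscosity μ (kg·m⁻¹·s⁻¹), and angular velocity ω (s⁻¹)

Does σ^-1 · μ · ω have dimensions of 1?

Sum the exponent of each base dimension across the product:
  M: −[σ]_M + [μ]_M + [ω]_M = −(1) + (1) + (0) = 0
  L: −[σ]_L + [μ]_L + [ω]_L = −(-1) + (-1) + (0) = 0
  T: −[σ]_T + [μ]_T + [ω]_T = −(-2) + (-1) + (-1) = 0
All base exponents vanish — dimensionless.

yes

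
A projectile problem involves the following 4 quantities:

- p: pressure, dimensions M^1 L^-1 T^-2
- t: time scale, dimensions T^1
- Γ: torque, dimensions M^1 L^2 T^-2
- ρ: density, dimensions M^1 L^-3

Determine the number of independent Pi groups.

1

There are 4 variables and 3 base dimensions (M, L, T).
The dimension matrix has rank 3.
Independent dimensionless groups: 4 − 3 = 1.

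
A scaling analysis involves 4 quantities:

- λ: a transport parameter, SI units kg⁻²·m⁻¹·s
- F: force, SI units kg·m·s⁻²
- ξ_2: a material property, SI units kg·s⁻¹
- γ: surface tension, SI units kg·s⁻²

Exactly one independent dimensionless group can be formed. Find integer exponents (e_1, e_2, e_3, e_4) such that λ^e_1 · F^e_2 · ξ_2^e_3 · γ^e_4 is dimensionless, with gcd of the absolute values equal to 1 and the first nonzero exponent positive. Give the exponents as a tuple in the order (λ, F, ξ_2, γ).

(1, 1, 3, -2)

M: e_1·(-2) + e_2·(1) + e_3·(1) + e_4·(1) = 0
L: e_1·(-1) + e_2·(1) + e_3·(0) + e_4·(0) = 0
T: e_1·(1) + e_2·(-2) + e_3·(-1) + e_4·(-2) = 0
Solving this homogeneous linear system for the smallest-integer solution (first nonzero entry positive) gives (1, 1, 3, -2).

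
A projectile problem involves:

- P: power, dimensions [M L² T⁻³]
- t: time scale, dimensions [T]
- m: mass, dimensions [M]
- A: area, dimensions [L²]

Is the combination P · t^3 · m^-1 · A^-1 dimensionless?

yes

Sum the exponent of each base dimension across the product:
  M: [P]_M + 3·[t]_M − [m]_M − [A]_M = (1) + 3·(0) − (1) − (0) = 0
  L: [P]_L + 3·[t]_L − [m]_L − [A]_L = (2) + 3·(0) − (0) − (2) = 0
  T: [P]_T + 3·[t]_T − [m]_T − [A]_T = (-3) + 3·(1) − (0) − (0) = 0
All base exponents vanish — dimensionless.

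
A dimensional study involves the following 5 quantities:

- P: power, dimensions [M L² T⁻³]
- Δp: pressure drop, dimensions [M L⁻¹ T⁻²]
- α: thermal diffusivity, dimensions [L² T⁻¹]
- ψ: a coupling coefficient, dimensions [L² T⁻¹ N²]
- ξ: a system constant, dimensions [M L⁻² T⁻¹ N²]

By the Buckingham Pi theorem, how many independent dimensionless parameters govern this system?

1

There are 5 variables and 4 base dimensions (M, L, T, N).
The dimension matrix has rank 4.
Independent dimensionless groups: 5 − 4 = 1.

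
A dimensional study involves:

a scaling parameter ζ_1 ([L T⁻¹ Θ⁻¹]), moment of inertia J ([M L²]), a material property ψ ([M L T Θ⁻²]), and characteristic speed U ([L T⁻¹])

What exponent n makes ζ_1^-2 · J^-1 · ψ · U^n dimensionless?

Balance the L exponent: (1)·n from U, plus −2·(1) − (2) + (1) = -3 from the rest, must sum to zero.
n − 3 = 0, so n = 3.

3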